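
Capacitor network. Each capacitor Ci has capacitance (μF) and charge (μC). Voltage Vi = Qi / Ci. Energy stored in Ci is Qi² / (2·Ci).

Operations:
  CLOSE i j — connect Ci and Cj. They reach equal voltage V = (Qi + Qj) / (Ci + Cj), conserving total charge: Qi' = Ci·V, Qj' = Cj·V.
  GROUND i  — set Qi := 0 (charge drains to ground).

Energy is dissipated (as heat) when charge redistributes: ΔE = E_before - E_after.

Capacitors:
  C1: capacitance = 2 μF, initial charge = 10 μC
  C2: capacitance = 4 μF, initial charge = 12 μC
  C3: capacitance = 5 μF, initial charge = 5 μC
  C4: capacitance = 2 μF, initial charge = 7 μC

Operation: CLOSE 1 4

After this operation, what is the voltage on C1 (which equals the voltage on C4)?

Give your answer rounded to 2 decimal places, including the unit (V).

Initial: C1(2μF, Q=10μC, V=5.00V), C2(4μF, Q=12μC, V=3.00V), C3(5μF, Q=5μC, V=1.00V), C4(2μF, Q=7μC, V=3.50V)
Op 1: CLOSE 1-4: Q_total=17.00, C_total=4.00, V=4.25; Q1=8.50, Q4=8.50; dissipated=1.125

Answer: 4.25 V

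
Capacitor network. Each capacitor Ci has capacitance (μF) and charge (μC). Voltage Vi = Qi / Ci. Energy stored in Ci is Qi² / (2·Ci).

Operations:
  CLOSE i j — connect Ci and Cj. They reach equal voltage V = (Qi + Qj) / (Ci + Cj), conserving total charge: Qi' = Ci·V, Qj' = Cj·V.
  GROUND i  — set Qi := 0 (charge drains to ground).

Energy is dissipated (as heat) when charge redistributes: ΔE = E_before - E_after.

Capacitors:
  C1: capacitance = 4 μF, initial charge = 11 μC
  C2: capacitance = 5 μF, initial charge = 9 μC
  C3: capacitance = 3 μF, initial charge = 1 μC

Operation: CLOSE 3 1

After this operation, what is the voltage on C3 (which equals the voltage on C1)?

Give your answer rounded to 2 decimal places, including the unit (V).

Answer: 1.71 V

Derivation:
Initial: C1(4μF, Q=11μC, V=2.75V), C2(5μF, Q=9μC, V=1.80V), C3(3μF, Q=1μC, V=0.33V)
Op 1: CLOSE 3-1: Q_total=12.00, C_total=7.00, V=1.71; Q3=5.14, Q1=6.86; dissipated=5.006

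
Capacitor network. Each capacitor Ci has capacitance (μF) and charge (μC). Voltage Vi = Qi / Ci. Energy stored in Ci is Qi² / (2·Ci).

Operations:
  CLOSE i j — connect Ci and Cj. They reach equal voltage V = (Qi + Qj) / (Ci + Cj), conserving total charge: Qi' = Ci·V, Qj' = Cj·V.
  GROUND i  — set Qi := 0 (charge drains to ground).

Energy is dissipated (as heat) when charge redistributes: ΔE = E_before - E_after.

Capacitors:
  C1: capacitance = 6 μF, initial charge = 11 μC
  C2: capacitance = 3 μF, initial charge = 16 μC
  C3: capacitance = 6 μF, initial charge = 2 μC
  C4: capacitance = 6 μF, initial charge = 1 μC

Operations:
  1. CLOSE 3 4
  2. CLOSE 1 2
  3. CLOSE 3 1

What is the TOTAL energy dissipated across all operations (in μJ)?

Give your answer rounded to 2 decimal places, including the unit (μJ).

Initial: C1(6μF, Q=11μC, V=1.83V), C2(3μF, Q=16μC, V=5.33V), C3(6μF, Q=2μC, V=0.33V), C4(6μF, Q=1μC, V=0.17V)
Op 1: CLOSE 3-4: Q_total=3.00, C_total=12.00, V=0.25; Q3=1.50, Q4=1.50; dissipated=0.042
Op 2: CLOSE 1-2: Q_total=27.00, C_total=9.00, V=3.00; Q1=18.00, Q2=9.00; dissipated=12.250
Op 3: CLOSE 3-1: Q_total=19.50, C_total=12.00, V=1.62; Q3=9.75, Q1=9.75; dissipated=11.344
Total dissipated: 23.635 μJ

Answer: 23.64 μJ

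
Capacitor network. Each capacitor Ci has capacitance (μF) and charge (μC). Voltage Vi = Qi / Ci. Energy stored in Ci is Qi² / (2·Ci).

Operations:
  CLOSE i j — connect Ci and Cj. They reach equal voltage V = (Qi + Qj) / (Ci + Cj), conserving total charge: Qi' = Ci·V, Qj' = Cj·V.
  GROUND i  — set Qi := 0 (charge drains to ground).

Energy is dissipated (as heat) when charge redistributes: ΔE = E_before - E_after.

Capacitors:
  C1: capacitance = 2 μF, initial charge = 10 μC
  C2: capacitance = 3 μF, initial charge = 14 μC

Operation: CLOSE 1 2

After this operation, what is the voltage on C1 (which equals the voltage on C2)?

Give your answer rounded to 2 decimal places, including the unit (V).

Answer: 4.80 V

Derivation:
Initial: C1(2μF, Q=10μC, V=5.00V), C2(3μF, Q=14μC, V=4.67V)
Op 1: CLOSE 1-2: Q_total=24.00, C_total=5.00, V=4.80; Q1=9.60, Q2=14.40; dissipated=0.067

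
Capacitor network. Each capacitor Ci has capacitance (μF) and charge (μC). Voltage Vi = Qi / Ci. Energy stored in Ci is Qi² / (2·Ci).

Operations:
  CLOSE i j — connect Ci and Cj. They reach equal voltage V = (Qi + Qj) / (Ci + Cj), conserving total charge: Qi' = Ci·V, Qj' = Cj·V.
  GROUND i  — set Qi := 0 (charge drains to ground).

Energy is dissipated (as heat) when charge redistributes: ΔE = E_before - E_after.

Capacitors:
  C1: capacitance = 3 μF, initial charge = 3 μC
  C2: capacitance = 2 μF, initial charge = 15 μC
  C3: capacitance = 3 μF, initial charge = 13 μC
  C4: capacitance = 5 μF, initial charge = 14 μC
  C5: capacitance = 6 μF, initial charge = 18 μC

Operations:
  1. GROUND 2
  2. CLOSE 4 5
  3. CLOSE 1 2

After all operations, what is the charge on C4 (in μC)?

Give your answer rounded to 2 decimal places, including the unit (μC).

Answer: 14.55 μC

Derivation:
Initial: C1(3μF, Q=3μC, V=1.00V), C2(2μF, Q=15μC, V=7.50V), C3(3μF, Q=13μC, V=4.33V), C4(5μF, Q=14μC, V=2.80V), C5(6μF, Q=18μC, V=3.00V)
Op 1: GROUND 2: Q2=0; energy lost=56.250
Op 2: CLOSE 4-5: Q_total=32.00, C_total=11.00, V=2.91; Q4=14.55, Q5=17.45; dissipated=0.055
Op 3: CLOSE 1-2: Q_total=3.00, C_total=5.00, V=0.60; Q1=1.80, Q2=1.20; dissipated=0.600
Final charges: Q1=1.80, Q2=1.20, Q3=13.00, Q4=14.55, Q5=17.45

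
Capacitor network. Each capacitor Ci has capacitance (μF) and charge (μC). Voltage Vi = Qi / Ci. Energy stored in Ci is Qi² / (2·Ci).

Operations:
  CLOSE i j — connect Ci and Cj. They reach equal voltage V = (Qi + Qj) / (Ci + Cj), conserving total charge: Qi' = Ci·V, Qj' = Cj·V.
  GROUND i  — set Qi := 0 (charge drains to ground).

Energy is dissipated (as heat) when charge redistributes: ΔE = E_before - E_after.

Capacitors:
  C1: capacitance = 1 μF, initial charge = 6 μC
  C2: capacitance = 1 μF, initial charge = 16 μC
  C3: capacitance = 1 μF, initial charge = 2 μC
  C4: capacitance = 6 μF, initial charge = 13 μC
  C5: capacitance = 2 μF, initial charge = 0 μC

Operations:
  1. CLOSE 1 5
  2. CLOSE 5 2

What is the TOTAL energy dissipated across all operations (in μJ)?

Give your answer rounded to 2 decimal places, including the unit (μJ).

Answer: 77.33 μJ

Derivation:
Initial: C1(1μF, Q=6μC, V=6.00V), C2(1μF, Q=16μC, V=16.00V), C3(1μF, Q=2μC, V=2.00V), C4(6μF, Q=13μC, V=2.17V), C5(2μF, Q=0μC, V=0.00V)
Op 1: CLOSE 1-5: Q_total=6.00, C_total=3.00, V=2.00; Q1=2.00, Q5=4.00; dissipated=12.000
Op 2: CLOSE 5-2: Q_total=20.00, C_total=3.00, V=6.67; Q5=13.33, Q2=6.67; dissipated=65.333
Total dissipated: 77.333 μJ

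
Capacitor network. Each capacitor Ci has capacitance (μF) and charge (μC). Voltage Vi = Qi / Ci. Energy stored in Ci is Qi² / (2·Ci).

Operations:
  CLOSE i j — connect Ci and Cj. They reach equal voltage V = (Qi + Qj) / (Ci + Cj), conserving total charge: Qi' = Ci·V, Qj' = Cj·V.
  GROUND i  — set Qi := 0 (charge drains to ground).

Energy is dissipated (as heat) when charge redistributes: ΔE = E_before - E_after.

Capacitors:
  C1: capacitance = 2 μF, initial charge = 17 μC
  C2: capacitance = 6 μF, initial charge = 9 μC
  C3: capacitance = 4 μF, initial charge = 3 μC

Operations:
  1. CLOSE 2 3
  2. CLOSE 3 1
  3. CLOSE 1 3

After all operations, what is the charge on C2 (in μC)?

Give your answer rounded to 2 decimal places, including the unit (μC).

Initial: C1(2μF, Q=17μC, V=8.50V), C2(6μF, Q=9μC, V=1.50V), C3(4μF, Q=3μC, V=0.75V)
Op 1: CLOSE 2-3: Q_total=12.00, C_total=10.00, V=1.20; Q2=7.20, Q3=4.80; dissipated=0.675
Op 2: CLOSE 3-1: Q_total=21.80, C_total=6.00, V=3.63; Q3=14.53, Q1=7.27; dissipated=35.527
Op 3: CLOSE 1-3: Q_total=21.80, C_total=6.00, V=3.63; Q1=7.27, Q3=14.53; dissipated=0.000
Final charges: Q1=7.27, Q2=7.20, Q3=14.53

Answer: 7.20 μC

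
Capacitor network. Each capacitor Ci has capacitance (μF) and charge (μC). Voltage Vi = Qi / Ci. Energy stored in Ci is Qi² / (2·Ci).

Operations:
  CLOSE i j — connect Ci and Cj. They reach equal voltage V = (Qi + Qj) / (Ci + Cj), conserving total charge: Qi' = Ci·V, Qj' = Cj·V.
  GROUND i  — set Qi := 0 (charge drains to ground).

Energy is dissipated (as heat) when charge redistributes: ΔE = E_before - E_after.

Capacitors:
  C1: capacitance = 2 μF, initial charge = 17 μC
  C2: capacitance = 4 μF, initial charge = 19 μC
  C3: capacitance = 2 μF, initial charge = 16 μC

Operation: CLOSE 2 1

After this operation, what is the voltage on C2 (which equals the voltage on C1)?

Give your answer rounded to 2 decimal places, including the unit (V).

Answer: 6.00 V

Derivation:
Initial: C1(2μF, Q=17μC, V=8.50V), C2(4μF, Q=19μC, V=4.75V), C3(2μF, Q=16μC, V=8.00V)
Op 1: CLOSE 2-1: Q_total=36.00, C_total=6.00, V=6.00; Q2=24.00, Q1=12.00; dissipated=9.375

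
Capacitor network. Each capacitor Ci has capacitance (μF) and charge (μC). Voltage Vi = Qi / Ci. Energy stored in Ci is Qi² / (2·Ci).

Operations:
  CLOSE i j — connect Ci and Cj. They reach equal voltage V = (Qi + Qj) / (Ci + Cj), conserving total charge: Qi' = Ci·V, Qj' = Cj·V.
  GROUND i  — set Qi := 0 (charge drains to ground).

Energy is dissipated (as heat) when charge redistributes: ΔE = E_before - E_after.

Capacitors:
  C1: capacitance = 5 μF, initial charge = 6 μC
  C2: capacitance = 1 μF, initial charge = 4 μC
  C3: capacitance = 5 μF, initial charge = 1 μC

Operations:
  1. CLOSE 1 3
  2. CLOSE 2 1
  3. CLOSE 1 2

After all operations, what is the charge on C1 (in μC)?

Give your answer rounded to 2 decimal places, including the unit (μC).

Initial: C1(5μF, Q=6μC, V=1.20V), C2(1μF, Q=4μC, V=4.00V), C3(5μF, Q=1μC, V=0.20V)
Op 1: CLOSE 1-3: Q_total=7.00, C_total=10.00, V=0.70; Q1=3.50, Q3=3.50; dissipated=1.250
Op 2: CLOSE 2-1: Q_total=7.50, C_total=6.00, V=1.25; Q2=1.25, Q1=6.25; dissipated=4.537
Op 3: CLOSE 1-2: Q_total=7.50, C_total=6.00, V=1.25; Q1=6.25, Q2=1.25; dissipated=0.000
Final charges: Q1=6.25, Q2=1.25, Q3=3.50

Answer: 6.25 μC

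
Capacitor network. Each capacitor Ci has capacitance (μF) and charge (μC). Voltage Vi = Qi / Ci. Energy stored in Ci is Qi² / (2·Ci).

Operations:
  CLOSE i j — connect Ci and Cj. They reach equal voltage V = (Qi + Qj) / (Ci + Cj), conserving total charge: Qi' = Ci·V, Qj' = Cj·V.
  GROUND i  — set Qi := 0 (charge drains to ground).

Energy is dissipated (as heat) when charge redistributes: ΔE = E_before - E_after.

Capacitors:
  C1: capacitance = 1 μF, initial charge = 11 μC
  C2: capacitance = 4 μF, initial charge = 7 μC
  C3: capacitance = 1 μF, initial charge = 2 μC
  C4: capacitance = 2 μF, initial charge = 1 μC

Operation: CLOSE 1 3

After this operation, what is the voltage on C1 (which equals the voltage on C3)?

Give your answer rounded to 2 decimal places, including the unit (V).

Initial: C1(1μF, Q=11μC, V=11.00V), C2(4μF, Q=7μC, V=1.75V), C3(1μF, Q=2μC, V=2.00V), C4(2μF, Q=1μC, V=0.50V)
Op 1: CLOSE 1-3: Q_total=13.00, C_total=2.00, V=6.50; Q1=6.50, Q3=6.50; dissipated=20.250

Answer: 6.50 V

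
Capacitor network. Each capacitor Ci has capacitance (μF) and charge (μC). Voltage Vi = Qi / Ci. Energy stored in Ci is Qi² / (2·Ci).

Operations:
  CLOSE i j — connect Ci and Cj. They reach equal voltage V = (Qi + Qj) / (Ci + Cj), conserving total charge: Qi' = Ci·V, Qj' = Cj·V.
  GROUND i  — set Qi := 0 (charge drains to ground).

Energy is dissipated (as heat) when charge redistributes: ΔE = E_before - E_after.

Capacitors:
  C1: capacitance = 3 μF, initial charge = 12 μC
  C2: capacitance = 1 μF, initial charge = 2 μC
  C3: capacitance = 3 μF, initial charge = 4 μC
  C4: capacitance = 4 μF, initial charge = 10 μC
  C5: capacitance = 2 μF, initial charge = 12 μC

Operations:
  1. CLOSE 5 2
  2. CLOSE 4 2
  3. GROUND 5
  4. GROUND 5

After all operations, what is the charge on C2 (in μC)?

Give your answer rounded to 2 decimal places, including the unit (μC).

Answer: 2.93 μC

Derivation:
Initial: C1(3μF, Q=12μC, V=4.00V), C2(1μF, Q=2μC, V=2.00V), C3(3μF, Q=4μC, V=1.33V), C4(4μF, Q=10μC, V=2.50V), C5(2μF, Q=12μC, V=6.00V)
Op 1: CLOSE 5-2: Q_total=14.00, C_total=3.00, V=4.67; Q5=9.33, Q2=4.67; dissipated=5.333
Op 2: CLOSE 4-2: Q_total=14.67, C_total=5.00, V=2.93; Q4=11.73, Q2=2.93; dissipated=1.878
Op 3: GROUND 5: Q5=0; energy lost=21.778
Op 4: GROUND 5: Q5=0; energy lost=0.000
Final charges: Q1=12.00, Q2=2.93, Q3=4.00, Q4=11.73, Q5=0.00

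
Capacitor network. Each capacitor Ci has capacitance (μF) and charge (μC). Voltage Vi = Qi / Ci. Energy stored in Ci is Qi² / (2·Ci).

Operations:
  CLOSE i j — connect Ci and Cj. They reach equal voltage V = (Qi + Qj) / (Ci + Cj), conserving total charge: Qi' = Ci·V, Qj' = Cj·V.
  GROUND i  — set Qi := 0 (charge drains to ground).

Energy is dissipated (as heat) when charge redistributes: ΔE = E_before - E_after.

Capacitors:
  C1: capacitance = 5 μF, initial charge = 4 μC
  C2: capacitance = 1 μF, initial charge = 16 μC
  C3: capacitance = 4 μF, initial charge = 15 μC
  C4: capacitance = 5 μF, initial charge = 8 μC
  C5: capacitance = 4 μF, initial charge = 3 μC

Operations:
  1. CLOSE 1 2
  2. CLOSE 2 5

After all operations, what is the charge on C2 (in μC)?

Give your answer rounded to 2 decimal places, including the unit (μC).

Initial: C1(5μF, Q=4μC, V=0.80V), C2(1μF, Q=16μC, V=16.00V), C3(4μF, Q=15μC, V=3.75V), C4(5μF, Q=8μC, V=1.60V), C5(4μF, Q=3μC, V=0.75V)
Op 1: CLOSE 1-2: Q_total=20.00, C_total=6.00, V=3.33; Q1=16.67, Q2=3.33; dissipated=96.267
Op 2: CLOSE 2-5: Q_total=6.33, C_total=5.00, V=1.27; Q2=1.27, Q5=5.07; dissipated=2.669
Final charges: Q1=16.67, Q2=1.27, Q3=15.00, Q4=8.00, Q5=5.07

Answer: 1.27 μC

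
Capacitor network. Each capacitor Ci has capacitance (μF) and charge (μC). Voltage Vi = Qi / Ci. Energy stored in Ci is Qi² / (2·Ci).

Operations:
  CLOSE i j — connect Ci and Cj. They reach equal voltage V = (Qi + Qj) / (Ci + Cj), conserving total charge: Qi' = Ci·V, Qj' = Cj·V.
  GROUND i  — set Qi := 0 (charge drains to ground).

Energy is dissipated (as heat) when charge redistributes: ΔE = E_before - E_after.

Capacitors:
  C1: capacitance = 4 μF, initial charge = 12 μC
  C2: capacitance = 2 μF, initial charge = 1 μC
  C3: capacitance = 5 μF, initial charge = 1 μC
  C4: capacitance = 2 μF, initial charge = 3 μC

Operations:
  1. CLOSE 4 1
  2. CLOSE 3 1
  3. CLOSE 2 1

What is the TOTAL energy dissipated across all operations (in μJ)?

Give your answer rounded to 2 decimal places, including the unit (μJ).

Initial: C1(4μF, Q=12μC, V=3.00V), C2(2μF, Q=1μC, V=0.50V), C3(5μF, Q=1μC, V=0.20V), C4(2μF, Q=3μC, V=1.50V)
Op 1: CLOSE 4-1: Q_total=15.00, C_total=6.00, V=2.50; Q4=5.00, Q1=10.00; dissipated=1.500
Op 2: CLOSE 3-1: Q_total=11.00, C_total=9.00, V=1.22; Q3=6.11, Q1=4.89; dissipated=5.878
Op 3: CLOSE 2-1: Q_total=5.89, C_total=6.00, V=0.98; Q2=1.96, Q1=3.93; dissipated=0.348
Total dissipated: 7.726 μJ

Answer: 7.73 μJ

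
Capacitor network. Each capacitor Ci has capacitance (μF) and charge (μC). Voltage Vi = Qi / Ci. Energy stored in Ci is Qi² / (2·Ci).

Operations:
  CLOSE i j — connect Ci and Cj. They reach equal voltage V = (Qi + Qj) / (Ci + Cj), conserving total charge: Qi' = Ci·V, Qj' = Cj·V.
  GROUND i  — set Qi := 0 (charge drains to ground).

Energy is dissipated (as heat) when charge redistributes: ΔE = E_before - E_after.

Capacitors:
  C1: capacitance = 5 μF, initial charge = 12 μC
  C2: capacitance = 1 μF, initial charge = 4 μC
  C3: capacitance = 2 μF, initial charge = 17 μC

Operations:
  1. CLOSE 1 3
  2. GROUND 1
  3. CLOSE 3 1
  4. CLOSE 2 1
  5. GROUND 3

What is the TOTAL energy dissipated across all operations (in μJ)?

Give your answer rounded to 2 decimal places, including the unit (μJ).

Initial: C1(5μF, Q=12μC, V=2.40V), C2(1μF, Q=4μC, V=4.00V), C3(2μF, Q=17μC, V=8.50V)
Op 1: CLOSE 1-3: Q_total=29.00, C_total=7.00, V=4.14; Q1=20.71, Q3=8.29; dissipated=26.579
Op 2: GROUND 1: Q1=0; energy lost=42.908
Op 3: CLOSE 3-1: Q_total=8.29, C_total=7.00, V=1.18; Q3=2.37, Q1=5.92; dissipated=12.259
Op 4: CLOSE 2-1: Q_total=9.92, C_total=6.00, V=1.65; Q2=1.65, Q1=8.27; dissipated=3.305
Op 5: GROUND 3: Q3=0; energy lost=1.401
Total dissipated: 86.452 μJ

Answer: 86.45 μJ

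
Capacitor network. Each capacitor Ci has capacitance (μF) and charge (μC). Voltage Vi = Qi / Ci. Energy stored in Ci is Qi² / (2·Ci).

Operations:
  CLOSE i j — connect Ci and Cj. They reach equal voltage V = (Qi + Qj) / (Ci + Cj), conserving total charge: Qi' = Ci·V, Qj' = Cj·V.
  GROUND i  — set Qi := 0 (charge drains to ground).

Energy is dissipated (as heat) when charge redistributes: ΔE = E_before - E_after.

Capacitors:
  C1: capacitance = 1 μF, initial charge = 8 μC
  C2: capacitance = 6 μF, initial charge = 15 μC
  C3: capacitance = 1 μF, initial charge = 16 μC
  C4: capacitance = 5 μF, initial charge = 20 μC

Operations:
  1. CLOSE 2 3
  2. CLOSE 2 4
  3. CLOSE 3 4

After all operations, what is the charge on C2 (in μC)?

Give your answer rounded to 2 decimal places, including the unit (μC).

Answer: 25.40 μC

Derivation:
Initial: C1(1μF, Q=8μC, V=8.00V), C2(6μF, Q=15μC, V=2.50V), C3(1μF, Q=16μC, V=16.00V), C4(5μF, Q=20μC, V=4.00V)
Op 1: CLOSE 2-3: Q_total=31.00, C_total=7.00, V=4.43; Q2=26.57, Q3=4.43; dissipated=78.107
Op 2: CLOSE 2-4: Q_total=46.57, C_total=11.00, V=4.23; Q2=25.40, Q4=21.17; dissipated=0.250
Op 3: CLOSE 3-4: Q_total=25.60, C_total=6.00, V=4.27; Q3=4.27, Q4=21.33; dissipated=0.016
Final charges: Q1=8.00, Q2=25.40, Q3=4.27, Q4=21.33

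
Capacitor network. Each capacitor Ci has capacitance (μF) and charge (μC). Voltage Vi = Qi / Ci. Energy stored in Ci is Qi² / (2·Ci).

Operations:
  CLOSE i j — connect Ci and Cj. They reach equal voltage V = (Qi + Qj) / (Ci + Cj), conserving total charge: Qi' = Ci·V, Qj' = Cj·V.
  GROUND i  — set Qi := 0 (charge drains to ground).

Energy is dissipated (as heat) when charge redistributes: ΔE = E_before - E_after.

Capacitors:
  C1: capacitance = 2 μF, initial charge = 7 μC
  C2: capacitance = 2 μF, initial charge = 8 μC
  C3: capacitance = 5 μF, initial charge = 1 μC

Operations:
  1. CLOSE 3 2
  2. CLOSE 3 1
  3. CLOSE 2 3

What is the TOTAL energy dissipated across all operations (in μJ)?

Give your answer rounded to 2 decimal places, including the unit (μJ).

Initial: C1(2μF, Q=7μC, V=3.50V), C2(2μF, Q=8μC, V=4.00V), C3(5μF, Q=1μC, V=0.20V)
Op 1: CLOSE 3-2: Q_total=9.00, C_total=7.00, V=1.29; Q3=6.43, Q2=2.57; dissipated=10.314
Op 2: CLOSE 3-1: Q_total=13.43, C_total=7.00, V=1.92; Q3=9.59, Q1=3.84; dissipated=3.502
Op 3: CLOSE 2-3: Q_total=12.16, C_total=7.00, V=1.74; Q2=3.48, Q3=8.69; dissipated=0.286
Total dissipated: 14.102 μJ

Answer: 14.10 μJ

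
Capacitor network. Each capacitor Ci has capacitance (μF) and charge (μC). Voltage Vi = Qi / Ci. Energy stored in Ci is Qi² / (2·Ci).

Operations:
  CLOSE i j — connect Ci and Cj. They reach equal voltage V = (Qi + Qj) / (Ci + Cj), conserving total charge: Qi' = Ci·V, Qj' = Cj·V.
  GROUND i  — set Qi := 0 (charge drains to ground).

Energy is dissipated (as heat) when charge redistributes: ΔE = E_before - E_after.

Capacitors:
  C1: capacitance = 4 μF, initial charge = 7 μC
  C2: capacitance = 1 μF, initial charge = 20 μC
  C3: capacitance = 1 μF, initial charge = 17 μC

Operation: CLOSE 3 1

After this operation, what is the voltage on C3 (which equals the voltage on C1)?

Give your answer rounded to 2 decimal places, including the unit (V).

Initial: C1(4μF, Q=7μC, V=1.75V), C2(1μF, Q=20μC, V=20.00V), C3(1μF, Q=17μC, V=17.00V)
Op 1: CLOSE 3-1: Q_total=24.00, C_total=5.00, V=4.80; Q3=4.80, Q1=19.20; dissipated=93.025

Answer: 4.80 V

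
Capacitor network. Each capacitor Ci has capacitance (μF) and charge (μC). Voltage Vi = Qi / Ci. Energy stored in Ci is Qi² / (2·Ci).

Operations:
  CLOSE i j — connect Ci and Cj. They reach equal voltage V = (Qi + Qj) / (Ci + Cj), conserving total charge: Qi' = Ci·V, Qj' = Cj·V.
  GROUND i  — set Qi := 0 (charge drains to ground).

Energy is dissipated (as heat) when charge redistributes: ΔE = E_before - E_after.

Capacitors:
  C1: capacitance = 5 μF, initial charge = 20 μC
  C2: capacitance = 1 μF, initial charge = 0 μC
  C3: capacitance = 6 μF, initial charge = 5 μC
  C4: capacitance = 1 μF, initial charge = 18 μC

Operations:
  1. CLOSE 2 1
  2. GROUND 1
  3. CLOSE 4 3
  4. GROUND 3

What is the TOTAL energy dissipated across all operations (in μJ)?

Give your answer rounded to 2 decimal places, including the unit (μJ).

Initial: C1(5μF, Q=20μC, V=4.00V), C2(1μF, Q=0μC, V=0.00V), C3(6μF, Q=5μC, V=0.83V), C4(1μF, Q=18μC, V=18.00V)
Op 1: CLOSE 2-1: Q_total=20.00, C_total=6.00, V=3.33; Q2=3.33, Q1=16.67; dissipated=6.667
Op 2: GROUND 1: Q1=0; energy lost=27.778
Op 3: CLOSE 4-3: Q_total=23.00, C_total=7.00, V=3.29; Q4=3.29, Q3=19.71; dissipated=126.298
Op 4: GROUND 3: Q3=0; energy lost=32.388
Total dissipated: 193.130 μJ

Answer: 193.13 μJ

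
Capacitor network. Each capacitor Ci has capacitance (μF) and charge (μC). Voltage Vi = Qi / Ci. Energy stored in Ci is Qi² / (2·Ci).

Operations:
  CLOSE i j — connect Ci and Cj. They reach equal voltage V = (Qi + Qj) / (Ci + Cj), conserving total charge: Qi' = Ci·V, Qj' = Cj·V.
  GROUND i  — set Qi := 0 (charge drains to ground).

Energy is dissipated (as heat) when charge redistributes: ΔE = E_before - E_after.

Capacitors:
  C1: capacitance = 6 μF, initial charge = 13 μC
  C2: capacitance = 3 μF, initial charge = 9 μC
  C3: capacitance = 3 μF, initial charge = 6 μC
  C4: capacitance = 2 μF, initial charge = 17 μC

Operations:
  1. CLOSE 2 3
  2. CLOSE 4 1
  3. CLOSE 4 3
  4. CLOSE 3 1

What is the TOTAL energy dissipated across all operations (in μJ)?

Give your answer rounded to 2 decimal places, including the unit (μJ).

Answer: 32.33 μJ

Derivation:
Initial: C1(6μF, Q=13μC, V=2.17V), C2(3μF, Q=9μC, V=3.00V), C3(3μF, Q=6μC, V=2.00V), C4(2μF, Q=17μC, V=8.50V)
Op 1: CLOSE 2-3: Q_total=15.00, C_total=6.00, V=2.50; Q2=7.50, Q3=7.50; dissipated=0.750
Op 2: CLOSE 4-1: Q_total=30.00, C_total=8.00, V=3.75; Q4=7.50, Q1=22.50; dissipated=30.083
Op 3: CLOSE 4-3: Q_total=15.00, C_total=5.00, V=3.00; Q4=6.00, Q3=9.00; dissipated=0.938
Op 4: CLOSE 3-1: Q_total=31.50, C_total=9.00, V=3.50; Q3=10.50, Q1=21.00; dissipated=0.562
Total dissipated: 32.333 μJ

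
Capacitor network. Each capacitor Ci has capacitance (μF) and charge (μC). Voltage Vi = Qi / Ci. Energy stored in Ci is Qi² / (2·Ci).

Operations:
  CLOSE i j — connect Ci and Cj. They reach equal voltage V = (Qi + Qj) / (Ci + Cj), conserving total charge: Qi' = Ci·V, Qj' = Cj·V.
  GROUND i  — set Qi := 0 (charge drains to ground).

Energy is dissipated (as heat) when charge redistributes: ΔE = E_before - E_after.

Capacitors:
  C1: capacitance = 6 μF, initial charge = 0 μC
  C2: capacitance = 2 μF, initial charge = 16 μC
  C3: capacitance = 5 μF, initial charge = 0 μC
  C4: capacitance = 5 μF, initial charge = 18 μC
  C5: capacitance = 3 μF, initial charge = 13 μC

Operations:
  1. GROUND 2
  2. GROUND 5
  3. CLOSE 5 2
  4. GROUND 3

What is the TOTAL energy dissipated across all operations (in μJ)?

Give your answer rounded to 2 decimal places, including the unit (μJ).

Answer: 92.17 μJ

Derivation:
Initial: C1(6μF, Q=0μC, V=0.00V), C2(2μF, Q=16μC, V=8.00V), C3(5μF, Q=0μC, V=0.00V), C4(5μF, Q=18μC, V=3.60V), C5(3μF, Q=13μC, V=4.33V)
Op 1: GROUND 2: Q2=0; energy lost=64.000
Op 2: GROUND 5: Q5=0; energy lost=28.167
Op 3: CLOSE 5-2: Q_total=0.00, C_total=5.00, V=0.00; Q5=0.00, Q2=0.00; dissipated=0.000
Op 4: GROUND 3: Q3=0; energy lost=0.000
Total dissipated: 92.167 μJ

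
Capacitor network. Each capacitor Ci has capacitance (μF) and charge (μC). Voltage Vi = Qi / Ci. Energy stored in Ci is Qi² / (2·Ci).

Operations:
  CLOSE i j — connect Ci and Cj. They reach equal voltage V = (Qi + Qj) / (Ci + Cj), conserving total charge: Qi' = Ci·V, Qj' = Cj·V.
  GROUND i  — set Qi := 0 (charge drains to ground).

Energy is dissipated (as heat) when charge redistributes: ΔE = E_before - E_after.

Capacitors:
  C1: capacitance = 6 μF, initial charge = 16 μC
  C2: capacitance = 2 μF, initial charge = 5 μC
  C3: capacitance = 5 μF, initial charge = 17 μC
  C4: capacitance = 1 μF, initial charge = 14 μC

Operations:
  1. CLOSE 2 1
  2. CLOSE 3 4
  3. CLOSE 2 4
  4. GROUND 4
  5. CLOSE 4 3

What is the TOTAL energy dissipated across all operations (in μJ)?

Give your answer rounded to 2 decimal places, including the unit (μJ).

Initial: C1(6μF, Q=16μC, V=2.67V), C2(2μF, Q=5μC, V=2.50V), C3(5μF, Q=17μC, V=3.40V), C4(1μF, Q=14μC, V=14.00V)
Op 1: CLOSE 2-1: Q_total=21.00, C_total=8.00, V=2.62; Q2=5.25, Q1=15.75; dissipated=0.021
Op 2: CLOSE 3-4: Q_total=31.00, C_total=6.00, V=5.17; Q3=25.83, Q4=5.17; dissipated=46.817
Op 3: CLOSE 2-4: Q_total=10.42, C_total=3.00, V=3.47; Q2=6.94, Q4=3.47; dissipated=2.153
Op 4: GROUND 4: Q4=0; energy lost=6.028
Op 5: CLOSE 4-3: Q_total=25.83, C_total=6.00, V=4.31; Q4=4.31, Q3=21.53; dissipated=11.123
Total dissipated: 66.142 μJ

Answer: 66.14 μJ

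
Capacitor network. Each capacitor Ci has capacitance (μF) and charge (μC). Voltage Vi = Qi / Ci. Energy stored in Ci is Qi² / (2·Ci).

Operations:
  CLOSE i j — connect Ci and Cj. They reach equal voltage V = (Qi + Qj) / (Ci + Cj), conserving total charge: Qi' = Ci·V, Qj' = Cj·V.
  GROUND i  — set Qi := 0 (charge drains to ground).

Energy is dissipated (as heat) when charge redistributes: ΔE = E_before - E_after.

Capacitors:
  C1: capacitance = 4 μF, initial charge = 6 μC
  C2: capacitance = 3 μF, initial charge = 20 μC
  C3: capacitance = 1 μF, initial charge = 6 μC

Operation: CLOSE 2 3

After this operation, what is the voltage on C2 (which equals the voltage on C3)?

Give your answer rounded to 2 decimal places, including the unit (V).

Initial: C1(4μF, Q=6μC, V=1.50V), C2(3μF, Q=20μC, V=6.67V), C3(1μF, Q=6μC, V=6.00V)
Op 1: CLOSE 2-3: Q_total=26.00, C_total=4.00, V=6.50; Q2=19.50, Q3=6.50; dissipated=0.167

Answer: 6.50 V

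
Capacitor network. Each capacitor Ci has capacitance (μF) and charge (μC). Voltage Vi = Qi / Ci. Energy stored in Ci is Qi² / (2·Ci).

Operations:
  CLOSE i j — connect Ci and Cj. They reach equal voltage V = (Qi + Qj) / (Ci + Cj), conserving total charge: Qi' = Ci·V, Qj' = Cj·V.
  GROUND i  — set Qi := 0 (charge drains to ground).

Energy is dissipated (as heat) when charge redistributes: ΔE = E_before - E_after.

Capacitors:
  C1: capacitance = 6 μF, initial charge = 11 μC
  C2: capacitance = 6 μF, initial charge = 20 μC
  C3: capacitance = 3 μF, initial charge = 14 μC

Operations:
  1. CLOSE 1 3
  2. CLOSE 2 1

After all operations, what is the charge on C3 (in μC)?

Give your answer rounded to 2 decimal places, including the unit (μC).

Answer: 8.33 μC

Derivation:
Initial: C1(6μF, Q=11μC, V=1.83V), C2(6μF, Q=20μC, V=3.33V), C3(3μF, Q=14μC, V=4.67V)
Op 1: CLOSE 1-3: Q_total=25.00, C_total=9.00, V=2.78; Q1=16.67, Q3=8.33; dissipated=8.028
Op 2: CLOSE 2-1: Q_total=36.67, C_total=12.00, V=3.06; Q2=18.33, Q1=18.33; dissipated=0.463
Final charges: Q1=18.33, Q2=18.33, Q3=8.33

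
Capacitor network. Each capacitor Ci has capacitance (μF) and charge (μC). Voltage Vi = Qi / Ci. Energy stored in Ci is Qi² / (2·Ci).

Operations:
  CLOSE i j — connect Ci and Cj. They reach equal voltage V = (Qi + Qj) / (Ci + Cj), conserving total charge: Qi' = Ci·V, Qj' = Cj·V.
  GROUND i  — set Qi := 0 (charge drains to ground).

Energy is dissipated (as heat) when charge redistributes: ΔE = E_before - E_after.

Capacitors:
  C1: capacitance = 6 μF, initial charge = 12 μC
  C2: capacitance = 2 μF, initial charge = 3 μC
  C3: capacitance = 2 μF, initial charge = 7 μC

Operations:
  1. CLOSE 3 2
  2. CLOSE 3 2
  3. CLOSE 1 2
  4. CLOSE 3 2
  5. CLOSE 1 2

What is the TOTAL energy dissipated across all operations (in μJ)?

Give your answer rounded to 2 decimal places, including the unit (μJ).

Initial: C1(6μF, Q=12μC, V=2.00V), C2(2μF, Q=3μC, V=1.50V), C3(2μF, Q=7μC, V=3.50V)
Op 1: CLOSE 3-2: Q_total=10.00, C_total=4.00, V=2.50; Q3=5.00, Q2=5.00; dissipated=2.000
Op 2: CLOSE 3-2: Q_total=10.00, C_total=4.00, V=2.50; Q3=5.00, Q2=5.00; dissipated=0.000
Op 3: CLOSE 1-2: Q_total=17.00, C_total=8.00, V=2.12; Q1=12.75, Q2=4.25; dissipated=0.188
Op 4: CLOSE 3-2: Q_total=9.25, C_total=4.00, V=2.31; Q3=4.62, Q2=4.62; dissipated=0.070
Op 5: CLOSE 1-2: Q_total=17.38, C_total=8.00, V=2.17; Q1=13.03, Q2=4.34; dissipated=0.026
Total dissipated: 2.284 μJ

Answer: 2.28 μJ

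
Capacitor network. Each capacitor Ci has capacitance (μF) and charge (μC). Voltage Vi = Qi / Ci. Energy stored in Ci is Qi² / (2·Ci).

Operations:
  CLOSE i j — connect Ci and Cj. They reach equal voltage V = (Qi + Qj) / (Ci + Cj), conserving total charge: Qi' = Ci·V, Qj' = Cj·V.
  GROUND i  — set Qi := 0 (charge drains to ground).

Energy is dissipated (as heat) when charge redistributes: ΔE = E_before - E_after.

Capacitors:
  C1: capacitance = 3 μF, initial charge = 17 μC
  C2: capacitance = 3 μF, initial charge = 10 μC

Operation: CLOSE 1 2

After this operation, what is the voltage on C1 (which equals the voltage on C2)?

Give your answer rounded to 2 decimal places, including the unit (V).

Initial: C1(3μF, Q=17μC, V=5.67V), C2(3μF, Q=10μC, V=3.33V)
Op 1: CLOSE 1-2: Q_total=27.00, C_total=6.00, V=4.50; Q1=13.50, Q2=13.50; dissipated=4.083

Answer: 4.50 V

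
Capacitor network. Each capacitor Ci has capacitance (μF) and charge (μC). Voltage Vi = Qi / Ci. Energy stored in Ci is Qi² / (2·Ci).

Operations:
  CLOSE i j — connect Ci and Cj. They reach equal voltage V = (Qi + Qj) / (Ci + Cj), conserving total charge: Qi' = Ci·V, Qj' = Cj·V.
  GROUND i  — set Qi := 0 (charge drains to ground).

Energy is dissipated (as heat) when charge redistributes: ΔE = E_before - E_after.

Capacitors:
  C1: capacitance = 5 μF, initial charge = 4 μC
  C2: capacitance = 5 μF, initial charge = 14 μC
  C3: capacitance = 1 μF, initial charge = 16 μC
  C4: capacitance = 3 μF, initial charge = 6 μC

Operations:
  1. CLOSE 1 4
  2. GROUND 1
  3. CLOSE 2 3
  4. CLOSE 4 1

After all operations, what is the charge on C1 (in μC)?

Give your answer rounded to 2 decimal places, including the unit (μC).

Initial: C1(5μF, Q=4μC, V=0.80V), C2(5μF, Q=14μC, V=2.80V), C3(1μF, Q=16μC, V=16.00V), C4(3μF, Q=6μC, V=2.00V)
Op 1: CLOSE 1-4: Q_total=10.00, C_total=8.00, V=1.25; Q1=6.25, Q4=3.75; dissipated=1.350
Op 2: GROUND 1: Q1=0; energy lost=3.906
Op 3: CLOSE 2-3: Q_total=30.00, C_total=6.00, V=5.00; Q2=25.00, Q3=5.00; dissipated=72.600
Op 4: CLOSE 4-1: Q_total=3.75, C_total=8.00, V=0.47; Q4=1.41, Q1=2.34; dissipated=1.465
Final charges: Q1=2.34, Q2=25.00, Q3=5.00, Q4=1.41

Answer: 2.34 μC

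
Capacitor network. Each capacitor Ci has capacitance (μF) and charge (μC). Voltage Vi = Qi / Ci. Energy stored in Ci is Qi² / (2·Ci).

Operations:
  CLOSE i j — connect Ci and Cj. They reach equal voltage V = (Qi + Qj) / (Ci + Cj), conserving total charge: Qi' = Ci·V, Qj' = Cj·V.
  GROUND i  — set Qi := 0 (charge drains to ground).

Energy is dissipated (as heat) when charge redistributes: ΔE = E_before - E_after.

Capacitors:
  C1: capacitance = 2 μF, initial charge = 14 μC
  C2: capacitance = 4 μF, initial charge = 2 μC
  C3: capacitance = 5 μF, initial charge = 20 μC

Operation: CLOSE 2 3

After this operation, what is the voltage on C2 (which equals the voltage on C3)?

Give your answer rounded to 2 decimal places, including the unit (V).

Answer: 2.44 V

Derivation:
Initial: C1(2μF, Q=14μC, V=7.00V), C2(4μF, Q=2μC, V=0.50V), C3(5μF, Q=20μC, V=4.00V)
Op 1: CLOSE 2-3: Q_total=22.00, C_total=9.00, V=2.44; Q2=9.78, Q3=12.22; dissipated=13.611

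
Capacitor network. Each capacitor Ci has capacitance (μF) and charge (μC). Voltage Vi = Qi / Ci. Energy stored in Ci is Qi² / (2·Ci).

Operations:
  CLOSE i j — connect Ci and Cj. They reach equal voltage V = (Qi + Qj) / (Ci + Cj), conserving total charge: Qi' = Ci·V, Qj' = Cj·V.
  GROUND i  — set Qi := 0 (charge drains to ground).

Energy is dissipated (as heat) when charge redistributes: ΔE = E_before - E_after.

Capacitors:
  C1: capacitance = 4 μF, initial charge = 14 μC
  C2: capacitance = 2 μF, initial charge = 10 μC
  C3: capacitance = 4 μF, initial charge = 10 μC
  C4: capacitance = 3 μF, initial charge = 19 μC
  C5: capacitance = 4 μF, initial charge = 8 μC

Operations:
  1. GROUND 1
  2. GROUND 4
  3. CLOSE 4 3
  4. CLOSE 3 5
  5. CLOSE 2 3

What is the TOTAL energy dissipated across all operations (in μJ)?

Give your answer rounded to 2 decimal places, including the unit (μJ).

Initial: C1(4μF, Q=14μC, V=3.50V), C2(2μF, Q=10μC, V=5.00V), C3(4μF, Q=10μC, V=2.50V), C4(3μF, Q=19μC, V=6.33V), C5(4μF, Q=8μC, V=2.00V)
Op 1: GROUND 1: Q1=0; energy lost=24.500
Op 2: GROUND 4: Q4=0; energy lost=60.167
Op 3: CLOSE 4-3: Q_total=10.00, C_total=7.00, V=1.43; Q4=4.29, Q3=5.71; dissipated=5.357
Op 4: CLOSE 3-5: Q_total=13.71, C_total=8.00, V=1.71; Q3=6.86, Q5=6.86; dissipated=0.327
Op 5: CLOSE 2-3: Q_total=16.86, C_total=6.00, V=2.81; Q2=5.62, Q3=11.24; dissipated=7.197
Total dissipated: 97.548 μJ

Answer: 97.55 μJ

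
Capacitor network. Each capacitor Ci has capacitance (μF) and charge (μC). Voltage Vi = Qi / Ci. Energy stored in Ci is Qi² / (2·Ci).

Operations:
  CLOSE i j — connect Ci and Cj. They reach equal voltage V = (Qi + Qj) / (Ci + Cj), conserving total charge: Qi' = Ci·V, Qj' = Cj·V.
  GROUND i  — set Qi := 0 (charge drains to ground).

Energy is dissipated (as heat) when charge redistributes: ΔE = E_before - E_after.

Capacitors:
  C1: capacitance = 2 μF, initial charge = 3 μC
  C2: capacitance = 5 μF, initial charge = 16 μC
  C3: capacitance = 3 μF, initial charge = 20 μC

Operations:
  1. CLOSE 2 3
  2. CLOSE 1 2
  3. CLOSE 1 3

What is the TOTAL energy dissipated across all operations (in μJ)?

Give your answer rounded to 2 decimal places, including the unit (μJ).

Answer: 18.14 μJ

Derivation:
Initial: C1(2μF, Q=3μC, V=1.50V), C2(5μF, Q=16μC, V=3.20V), C3(3μF, Q=20μC, V=6.67V)
Op 1: CLOSE 2-3: Q_total=36.00, C_total=8.00, V=4.50; Q2=22.50, Q3=13.50; dissipated=11.267
Op 2: CLOSE 1-2: Q_total=25.50, C_total=7.00, V=3.64; Q1=7.29, Q2=18.21; dissipated=6.429
Op 3: CLOSE 1-3: Q_total=20.79, C_total=5.00, V=4.16; Q1=8.31, Q3=12.47; dissipated=0.441
Total dissipated: 18.136 μJ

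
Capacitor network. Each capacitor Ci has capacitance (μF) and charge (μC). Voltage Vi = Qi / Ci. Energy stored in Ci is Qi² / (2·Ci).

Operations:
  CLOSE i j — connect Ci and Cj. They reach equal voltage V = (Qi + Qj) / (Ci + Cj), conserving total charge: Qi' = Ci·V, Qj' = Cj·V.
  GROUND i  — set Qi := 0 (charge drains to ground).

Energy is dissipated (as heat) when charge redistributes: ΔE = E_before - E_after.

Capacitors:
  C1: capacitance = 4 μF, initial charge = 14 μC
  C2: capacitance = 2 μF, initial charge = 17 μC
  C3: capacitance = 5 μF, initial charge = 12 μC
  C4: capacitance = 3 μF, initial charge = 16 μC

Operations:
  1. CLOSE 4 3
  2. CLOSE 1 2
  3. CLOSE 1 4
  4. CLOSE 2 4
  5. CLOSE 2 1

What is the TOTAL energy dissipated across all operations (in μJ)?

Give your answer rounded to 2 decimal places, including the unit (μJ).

Answer: 27.47 μJ

Derivation:
Initial: C1(4μF, Q=14μC, V=3.50V), C2(2μF, Q=17μC, V=8.50V), C3(5μF, Q=12μC, V=2.40V), C4(3μF, Q=16μC, V=5.33V)
Op 1: CLOSE 4-3: Q_total=28.00, C_total=8.00, V=3.50; Q4=10.50, Q3=17.50; dissipated=8.067
Op 2: CLOSE 1-2: Q_total=31.00, C_total=6.00, V=5.17; Q1=20.67, Q2=10.33; dissipated=16.667
Op 3: CLOSE 1-4: Q_total=31.17, C_total=7.00, V=4.45; Q1=17.81, Q4=13.36; dissipated=2.381
Op 4: CLOSE 2-4: Q_total=23.69, C_total=5.00, V=4.74; Q2=9.48, Q4=14.21; dissipated=0.306
Op 5: CLOSE 2-1: Q_total=27.29, C_total=6.00, V=4.55; Q2=9.10, Q1=18.19; dissipated=0.054
Total dissipated: 27.475 μJ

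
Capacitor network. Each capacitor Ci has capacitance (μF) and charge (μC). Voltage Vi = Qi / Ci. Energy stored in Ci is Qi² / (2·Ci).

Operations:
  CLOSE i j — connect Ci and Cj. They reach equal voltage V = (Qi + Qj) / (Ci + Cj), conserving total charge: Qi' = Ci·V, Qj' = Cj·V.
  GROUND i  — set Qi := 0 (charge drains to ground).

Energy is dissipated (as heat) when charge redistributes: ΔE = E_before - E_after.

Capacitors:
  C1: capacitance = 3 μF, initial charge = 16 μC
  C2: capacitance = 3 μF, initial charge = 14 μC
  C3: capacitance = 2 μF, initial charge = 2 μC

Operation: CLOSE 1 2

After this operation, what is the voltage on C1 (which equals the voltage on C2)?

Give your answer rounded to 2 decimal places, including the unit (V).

Initial: C1(3μF, Q=16μC, V=5.33V), C2(3μF, Q=14μC, V=4.67V), C3(2μF, Q=2μC, V=1.00V)
Op 1: CLOSE 1-2: Q_total=30.00, C_total=6.00, V=5.00; Q1=15.00, Q2=15.00; dissipated=0.333

Answer: 5.00 V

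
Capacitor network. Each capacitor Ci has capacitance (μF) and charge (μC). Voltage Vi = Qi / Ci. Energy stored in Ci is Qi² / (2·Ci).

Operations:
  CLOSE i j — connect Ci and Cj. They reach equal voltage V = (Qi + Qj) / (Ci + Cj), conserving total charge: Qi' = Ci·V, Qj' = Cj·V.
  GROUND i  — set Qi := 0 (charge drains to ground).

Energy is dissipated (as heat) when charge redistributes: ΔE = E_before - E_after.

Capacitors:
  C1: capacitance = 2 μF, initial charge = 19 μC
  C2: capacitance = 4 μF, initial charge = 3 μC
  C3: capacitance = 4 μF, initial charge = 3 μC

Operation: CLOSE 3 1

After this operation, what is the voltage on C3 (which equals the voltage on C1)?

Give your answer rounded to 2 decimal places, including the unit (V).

Answer: 3.67 V

Derivation:
Initial: C1(2μF, Q=19μC, V=9.50V), C2(4μF, Q=3μC, V=0.75V), C3(4μF, Q=3μC, V=0.75V)
Op 1: CLOSE 3-1: Q_total=22.00, C_total=6.00, V=3.67; Q3=14.67, Q1=7.33; dissipated=51.042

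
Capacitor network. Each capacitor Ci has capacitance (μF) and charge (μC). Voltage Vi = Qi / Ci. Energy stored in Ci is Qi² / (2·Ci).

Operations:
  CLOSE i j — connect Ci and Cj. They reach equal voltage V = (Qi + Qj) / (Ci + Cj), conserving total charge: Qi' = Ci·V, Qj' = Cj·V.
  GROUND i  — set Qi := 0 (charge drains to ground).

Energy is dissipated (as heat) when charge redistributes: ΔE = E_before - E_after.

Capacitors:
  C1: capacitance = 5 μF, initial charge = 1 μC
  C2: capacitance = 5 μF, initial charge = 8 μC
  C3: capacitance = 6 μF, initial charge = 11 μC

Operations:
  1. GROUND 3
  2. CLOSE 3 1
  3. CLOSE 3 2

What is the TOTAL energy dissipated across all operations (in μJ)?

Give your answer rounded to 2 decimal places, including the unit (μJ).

Initial: C1(5μF, Q=1μC, V=0.20V), C2(5μF, Q=8μC, V=1.60V), C3(6μF, Q=11μC, V=1.83V)
Op 1: GROUND 3: Q3=0; energy lost=10.083
Op 2: CLOSE 3-1: Q_total=1.00, C_total=11.00, V=0.09; Q3=0.55, Q1=0.45; dissipated=0.055
Op 3: CLOSE 3-2: Q_total=8.55, C_total=11.00, V=0.78; Q3=4.66, Q2=3.88; dissipated=3.105
Total dissipated: 13.243 μJ

Answer: 13.24 μJ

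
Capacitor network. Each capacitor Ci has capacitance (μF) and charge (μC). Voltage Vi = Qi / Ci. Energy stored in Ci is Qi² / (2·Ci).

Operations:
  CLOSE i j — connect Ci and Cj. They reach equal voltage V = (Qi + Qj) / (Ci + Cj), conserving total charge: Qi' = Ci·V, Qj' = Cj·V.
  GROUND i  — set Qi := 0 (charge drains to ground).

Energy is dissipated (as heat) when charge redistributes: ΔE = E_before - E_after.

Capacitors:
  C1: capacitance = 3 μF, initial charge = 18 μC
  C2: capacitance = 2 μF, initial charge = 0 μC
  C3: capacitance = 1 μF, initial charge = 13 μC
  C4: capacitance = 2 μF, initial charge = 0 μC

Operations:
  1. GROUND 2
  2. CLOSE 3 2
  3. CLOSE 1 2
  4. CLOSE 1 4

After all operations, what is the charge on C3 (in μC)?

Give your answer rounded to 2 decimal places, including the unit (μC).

Answer: 4.33 μC

Derivation:
Initial: C1(3μF, Q=18μC, V=6.00V), C2(2μF, Q=0μC, V=0.00V), C3(1μF, Q=13μC, V=13.00V), C4(2μF, Q=0μC, V=0.00V)
Op 1: GROUND 2: Q2=0; energy lost=0.000
Op 2: CLOSE 3-2: Q_total=13.00, C_total=3.00, V=4.33; Q3=4.33, Q2=8.67; dissipated=56.333
Op 3: CLOSE 1-2: Q_total=26.67, C_total=5.00, V=5.33; Q1=16.00, Q2=10.67; dissipated=1.667
Op 4: CLOSE 1-4: Q_total=16.00, C_total=5.00, V=3.20; Q1=9.60, Q4=6.40; dissipated=17.067
Final charges: Q1=9.60, Q2=10.67, Q3=4.33, Q4=6.40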